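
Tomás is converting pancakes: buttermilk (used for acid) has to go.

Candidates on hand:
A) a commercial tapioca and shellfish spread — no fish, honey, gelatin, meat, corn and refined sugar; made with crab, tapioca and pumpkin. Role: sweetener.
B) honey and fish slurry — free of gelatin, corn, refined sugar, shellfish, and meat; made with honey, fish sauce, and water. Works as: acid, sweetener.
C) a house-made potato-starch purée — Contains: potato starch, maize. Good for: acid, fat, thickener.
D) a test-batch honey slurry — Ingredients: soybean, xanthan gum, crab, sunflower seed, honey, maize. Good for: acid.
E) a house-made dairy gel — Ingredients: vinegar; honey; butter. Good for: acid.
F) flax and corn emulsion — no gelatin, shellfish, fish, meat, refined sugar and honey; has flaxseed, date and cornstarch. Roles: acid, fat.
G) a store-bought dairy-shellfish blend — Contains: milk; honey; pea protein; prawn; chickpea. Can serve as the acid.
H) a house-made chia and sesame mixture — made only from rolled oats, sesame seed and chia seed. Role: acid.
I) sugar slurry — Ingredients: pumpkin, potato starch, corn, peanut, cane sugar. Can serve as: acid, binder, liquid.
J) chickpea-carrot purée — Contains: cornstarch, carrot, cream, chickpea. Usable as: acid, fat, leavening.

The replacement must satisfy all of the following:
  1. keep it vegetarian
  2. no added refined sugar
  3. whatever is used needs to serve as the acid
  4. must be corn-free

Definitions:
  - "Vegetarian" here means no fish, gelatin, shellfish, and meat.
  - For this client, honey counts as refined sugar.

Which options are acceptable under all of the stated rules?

H

A: not usable as an acid; has crab, so not vegetarian — no
B: has fish sauce, so not vegetarian; has honey, so not no-added-sugar — no
C: has maize, so not corn-free — no
D: has crab, so not vegetarian; has honey, so not no-added-sugar (and 1 more) — reject
E: has honey, so not no-added-sugar — out
F: has cornstarch, so not corn-free — no
G: has prawn, so not vegetarian; has honey, so not no-added-sugar — out
H: every rule checks out — OK
I: has cane sugar, so not no-added-sugar; has corn, so not corn-free — out
J: has cornstarch, so not corn-free — reject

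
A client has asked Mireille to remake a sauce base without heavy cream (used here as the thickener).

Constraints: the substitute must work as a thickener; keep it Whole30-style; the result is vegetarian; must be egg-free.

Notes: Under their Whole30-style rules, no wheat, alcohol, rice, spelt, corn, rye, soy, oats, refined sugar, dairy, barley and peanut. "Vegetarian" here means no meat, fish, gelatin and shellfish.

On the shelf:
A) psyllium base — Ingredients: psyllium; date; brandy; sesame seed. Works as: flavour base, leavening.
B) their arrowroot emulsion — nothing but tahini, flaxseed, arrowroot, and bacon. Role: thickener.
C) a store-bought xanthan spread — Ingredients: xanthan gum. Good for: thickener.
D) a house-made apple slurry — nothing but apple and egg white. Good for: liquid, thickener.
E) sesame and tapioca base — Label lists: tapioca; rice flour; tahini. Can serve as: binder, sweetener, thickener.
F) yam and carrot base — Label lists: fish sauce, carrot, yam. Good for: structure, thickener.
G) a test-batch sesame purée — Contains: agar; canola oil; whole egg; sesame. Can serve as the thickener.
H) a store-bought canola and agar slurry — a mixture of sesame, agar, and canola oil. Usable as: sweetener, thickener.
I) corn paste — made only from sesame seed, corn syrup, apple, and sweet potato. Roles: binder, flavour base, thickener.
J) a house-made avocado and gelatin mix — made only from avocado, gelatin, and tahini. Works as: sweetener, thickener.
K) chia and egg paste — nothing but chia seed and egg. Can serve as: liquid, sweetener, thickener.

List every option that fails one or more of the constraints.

A: not usable as a thickener; has brandy, so not Whole30-style — out
B: has bacon, so not vegetarian — out
C: only xanthan gum; none excluded — OK
D: has egg white, so not egg-free — out
E: has rice flour, so not Whole30-style — reject
F: has fish sauce, so not vegetarian — reject
G: has whole egg, so not egg-free — out
H: nothing on the exclusion list — valid
I: has corn syrup, so not Whole30-style — out
J: has gelatin, so not vegetarian — no
K: has egg, so not egg-free — no

A, B, D, E, F, G, I, J, K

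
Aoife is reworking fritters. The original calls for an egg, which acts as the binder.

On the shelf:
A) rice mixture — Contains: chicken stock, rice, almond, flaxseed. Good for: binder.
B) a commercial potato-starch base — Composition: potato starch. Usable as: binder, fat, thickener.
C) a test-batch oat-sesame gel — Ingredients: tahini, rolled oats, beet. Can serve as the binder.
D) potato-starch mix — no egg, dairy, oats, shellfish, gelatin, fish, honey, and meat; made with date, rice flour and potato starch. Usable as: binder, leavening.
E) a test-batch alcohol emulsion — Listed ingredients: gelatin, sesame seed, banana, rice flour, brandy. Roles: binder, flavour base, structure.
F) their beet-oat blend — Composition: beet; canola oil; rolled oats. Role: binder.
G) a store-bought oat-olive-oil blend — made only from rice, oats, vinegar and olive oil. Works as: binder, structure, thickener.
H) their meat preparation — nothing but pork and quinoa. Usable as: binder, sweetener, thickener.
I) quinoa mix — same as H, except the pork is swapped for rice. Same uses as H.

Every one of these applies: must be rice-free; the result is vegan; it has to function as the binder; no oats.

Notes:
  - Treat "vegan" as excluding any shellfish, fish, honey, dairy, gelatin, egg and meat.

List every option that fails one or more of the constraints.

A, C, D, E, F, G, H, I

A: has chicken stock, so not vegan; has rice, so not rice-free — out
B: only potato starch; none excluded — OK
C: has rolled oats, so not oat-free — reject
D: has rice flour, so not rice-free — no
E: has gelatin, so not vegan; has rice flour, so not rice-free — reject
F: has rolled oats, so not oat-free — no
G: has oats, so not oat-free; has rice, so not rice-free — no
H: has pork, so not vegan — no
I: has rice, so not rice-free — no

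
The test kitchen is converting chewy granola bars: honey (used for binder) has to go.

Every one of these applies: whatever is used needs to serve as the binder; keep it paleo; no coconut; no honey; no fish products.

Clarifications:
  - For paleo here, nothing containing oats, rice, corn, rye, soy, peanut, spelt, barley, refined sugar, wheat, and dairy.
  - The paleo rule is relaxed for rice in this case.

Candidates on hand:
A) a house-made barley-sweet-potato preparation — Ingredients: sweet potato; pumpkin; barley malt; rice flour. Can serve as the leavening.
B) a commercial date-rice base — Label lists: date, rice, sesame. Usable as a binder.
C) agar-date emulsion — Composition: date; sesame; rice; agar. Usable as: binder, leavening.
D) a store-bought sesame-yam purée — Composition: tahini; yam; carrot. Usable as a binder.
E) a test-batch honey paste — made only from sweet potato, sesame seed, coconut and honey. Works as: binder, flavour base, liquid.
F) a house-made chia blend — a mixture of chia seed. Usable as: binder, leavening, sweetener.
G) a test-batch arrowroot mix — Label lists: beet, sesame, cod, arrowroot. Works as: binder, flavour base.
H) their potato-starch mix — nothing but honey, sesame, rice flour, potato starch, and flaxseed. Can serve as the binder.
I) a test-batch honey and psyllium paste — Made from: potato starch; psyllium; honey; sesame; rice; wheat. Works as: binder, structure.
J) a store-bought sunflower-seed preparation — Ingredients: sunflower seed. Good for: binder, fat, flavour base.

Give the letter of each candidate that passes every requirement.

B, C, D, F, J

A: not usable as a binder; has barley malt, so not paleo — no
B: rice is permitted under the paleo carve-out; nothing else excluded — keep
C: rice is permitted under the paleo carve-out; nothing else excluded — keep
D: paleo, no honey — valid
E: has coconut, so not coconut-free; has honey, so not honey-free — out
F: all constraints satisfied — valid
G: has cod, so not fish-free — reject
H: has honey, so not honey-free — reject
I: has wheat, so not paleo; has honey, so not honey-free — out
J: nothing on the exclusion list — valid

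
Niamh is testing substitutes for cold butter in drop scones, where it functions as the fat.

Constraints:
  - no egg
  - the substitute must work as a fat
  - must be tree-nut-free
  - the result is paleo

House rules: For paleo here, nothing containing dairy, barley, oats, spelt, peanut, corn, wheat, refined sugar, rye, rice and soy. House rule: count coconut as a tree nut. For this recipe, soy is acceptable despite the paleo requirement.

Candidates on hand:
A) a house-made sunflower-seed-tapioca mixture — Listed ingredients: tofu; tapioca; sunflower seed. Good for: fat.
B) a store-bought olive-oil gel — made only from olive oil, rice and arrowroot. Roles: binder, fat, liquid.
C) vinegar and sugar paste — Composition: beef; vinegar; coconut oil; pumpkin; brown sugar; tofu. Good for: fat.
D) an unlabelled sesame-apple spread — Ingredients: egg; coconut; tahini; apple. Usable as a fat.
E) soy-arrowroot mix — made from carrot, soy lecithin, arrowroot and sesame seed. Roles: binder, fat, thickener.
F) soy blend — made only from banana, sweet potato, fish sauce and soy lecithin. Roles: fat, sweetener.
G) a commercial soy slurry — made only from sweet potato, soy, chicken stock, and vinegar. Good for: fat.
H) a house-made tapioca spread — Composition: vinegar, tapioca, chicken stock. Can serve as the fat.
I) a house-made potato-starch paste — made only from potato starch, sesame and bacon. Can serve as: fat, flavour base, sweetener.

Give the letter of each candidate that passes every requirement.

A, E, F, G, H, I

A: soy is permitted under the paleo carve-out; nothing else excluded — valid
B: has rice, so not paleo — no
C: has brown sugar, so not paleo; has coconut oil, so not tree-nut-free — reject
D: has coconut, so not tree-nut-free; has egg, so not egg-free — reject
E: soy is permitted under the paleo carve-out; nothing else excluded — keep
F: soy is permitted under the paleo carve-out; nothing else excluded — keep
G: soy is permitted under the paleo carve-out; nothing else excluded — keep
H: paleo, no egg — valid
I: no egg, paleo — valid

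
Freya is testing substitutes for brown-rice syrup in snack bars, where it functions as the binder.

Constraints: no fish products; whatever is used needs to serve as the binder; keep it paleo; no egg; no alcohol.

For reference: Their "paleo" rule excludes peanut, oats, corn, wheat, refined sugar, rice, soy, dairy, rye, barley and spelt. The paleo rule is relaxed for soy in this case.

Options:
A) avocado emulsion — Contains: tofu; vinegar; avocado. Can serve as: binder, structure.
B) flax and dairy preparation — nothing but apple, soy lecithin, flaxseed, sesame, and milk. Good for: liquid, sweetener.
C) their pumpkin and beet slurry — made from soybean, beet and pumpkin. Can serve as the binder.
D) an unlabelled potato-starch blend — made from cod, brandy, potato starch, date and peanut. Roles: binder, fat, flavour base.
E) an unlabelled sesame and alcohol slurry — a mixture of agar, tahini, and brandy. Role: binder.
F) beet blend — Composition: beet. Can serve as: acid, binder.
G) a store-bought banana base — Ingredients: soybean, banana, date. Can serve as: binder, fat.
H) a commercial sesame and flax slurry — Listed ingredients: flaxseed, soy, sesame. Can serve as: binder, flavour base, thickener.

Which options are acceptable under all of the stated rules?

A: soy is permitted under the paleo carve-out; nothing else excluded — keep
B: not usable as a binder; has milk, so not paleo — reject
C: soy is permitted under the paleo carve-out; nothing else excluded — keep
D: has peanut, so not paleo; has cod, so not fish-free (and 1 more) — no
E: has brandy, so not alcohol-free — out
F: every rule checks out — valid
G: soy is permitted under the paleo carve-out; nothing else excluded — valid
H: soy is permitted under the paleo carve-out; nothing else excluded — OK

A, C, F, G, H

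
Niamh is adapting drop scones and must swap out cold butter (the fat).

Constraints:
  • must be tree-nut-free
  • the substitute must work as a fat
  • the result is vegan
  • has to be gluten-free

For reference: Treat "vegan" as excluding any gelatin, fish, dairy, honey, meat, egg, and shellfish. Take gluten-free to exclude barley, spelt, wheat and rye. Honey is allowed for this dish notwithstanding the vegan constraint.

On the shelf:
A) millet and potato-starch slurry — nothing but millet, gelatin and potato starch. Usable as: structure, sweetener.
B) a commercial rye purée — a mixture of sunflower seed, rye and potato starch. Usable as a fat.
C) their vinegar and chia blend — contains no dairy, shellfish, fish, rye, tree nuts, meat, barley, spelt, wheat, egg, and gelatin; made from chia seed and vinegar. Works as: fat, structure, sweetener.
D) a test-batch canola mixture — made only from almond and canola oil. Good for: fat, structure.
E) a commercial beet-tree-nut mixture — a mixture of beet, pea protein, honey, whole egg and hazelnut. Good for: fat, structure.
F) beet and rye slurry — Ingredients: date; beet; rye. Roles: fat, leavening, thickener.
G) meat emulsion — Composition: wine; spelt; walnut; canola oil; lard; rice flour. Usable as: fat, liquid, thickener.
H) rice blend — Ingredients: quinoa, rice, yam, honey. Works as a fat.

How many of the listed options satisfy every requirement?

A: not usable as a fat; has gelatin, so not vegan — out
B: has rye, so not gluten-free — out
C: works as a fat, gluten-free, no tree nuts — keep
D: has almond, so not tree-nut-free — out
E: has whole egg, so not vegan; has hazelnut, so not tree-nut-free — out
F: has rye, so not gluten-free — reject
G: has lard, so not vegan; has spelt, so not gluten-free (and 1 more) — reject
H: honey is permitted under the vegan carve-out; nothing else excluded — keep

2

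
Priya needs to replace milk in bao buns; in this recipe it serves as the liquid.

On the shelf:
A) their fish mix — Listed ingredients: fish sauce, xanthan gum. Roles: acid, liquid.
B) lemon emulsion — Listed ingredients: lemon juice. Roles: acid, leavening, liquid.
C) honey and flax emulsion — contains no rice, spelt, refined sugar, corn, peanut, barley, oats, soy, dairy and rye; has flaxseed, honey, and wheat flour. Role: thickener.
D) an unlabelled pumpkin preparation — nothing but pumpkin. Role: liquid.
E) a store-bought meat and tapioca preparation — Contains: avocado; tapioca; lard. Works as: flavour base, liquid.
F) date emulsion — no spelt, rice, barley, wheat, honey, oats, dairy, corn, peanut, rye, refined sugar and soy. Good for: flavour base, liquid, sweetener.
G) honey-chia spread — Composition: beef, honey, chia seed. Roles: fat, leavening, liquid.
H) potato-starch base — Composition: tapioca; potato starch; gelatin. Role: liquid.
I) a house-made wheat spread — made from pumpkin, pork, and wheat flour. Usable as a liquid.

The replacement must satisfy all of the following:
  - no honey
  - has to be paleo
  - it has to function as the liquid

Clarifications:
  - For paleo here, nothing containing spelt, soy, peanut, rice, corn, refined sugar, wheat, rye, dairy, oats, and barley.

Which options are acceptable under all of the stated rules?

A, B, D, E, F, H

A: works as a liquid, no honey, paleo — keep
B: only lemon juice; none excluded — keep
C: not usable as a liquid; has wheat flour, so not paleo (and 1 more) — out
D: paleo, no honey — keep
E: every rule checks out — valid
F: nothing on the exclusion list — valid
G: has honey, so not honey-free — no
H: nothing on the exclusion list — keep
I: has wheat flour, so not paleo — no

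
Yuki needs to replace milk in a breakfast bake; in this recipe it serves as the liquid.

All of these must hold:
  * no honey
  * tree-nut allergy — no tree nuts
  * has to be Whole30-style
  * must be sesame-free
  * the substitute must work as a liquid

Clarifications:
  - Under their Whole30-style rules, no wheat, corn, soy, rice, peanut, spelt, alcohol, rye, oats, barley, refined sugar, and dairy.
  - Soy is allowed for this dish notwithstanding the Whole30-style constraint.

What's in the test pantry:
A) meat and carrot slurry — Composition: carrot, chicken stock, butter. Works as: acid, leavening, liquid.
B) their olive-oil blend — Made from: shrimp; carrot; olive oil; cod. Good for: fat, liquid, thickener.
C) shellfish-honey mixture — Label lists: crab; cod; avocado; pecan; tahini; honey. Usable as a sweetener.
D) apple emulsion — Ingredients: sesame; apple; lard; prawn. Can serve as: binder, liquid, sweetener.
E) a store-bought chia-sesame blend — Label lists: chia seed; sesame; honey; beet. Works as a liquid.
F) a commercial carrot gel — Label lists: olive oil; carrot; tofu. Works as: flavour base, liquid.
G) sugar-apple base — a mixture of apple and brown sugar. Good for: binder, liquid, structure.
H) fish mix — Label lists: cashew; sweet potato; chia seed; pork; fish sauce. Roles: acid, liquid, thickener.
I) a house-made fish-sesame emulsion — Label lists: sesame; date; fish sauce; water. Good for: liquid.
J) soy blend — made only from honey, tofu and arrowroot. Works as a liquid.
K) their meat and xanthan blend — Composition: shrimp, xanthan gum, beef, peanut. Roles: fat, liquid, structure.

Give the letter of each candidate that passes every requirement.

A: has butter, so not Whole30-style — no
B: every rule checks out — OK
C: not usable as a liquid; has pecan, so not tree-nut-free (and 2 more) — out
D: has sesame, so not sesame-free — reject
E: has sesame, so not sesame-free; has honey, so not honey-free — no
F: soy is permitted under the Whole30-style carve-out; nothing else excluded — keep
G: has brown sugar, so not Whole30-style — no
H: has cashew, so not tree-nut-free — no
I: has sesame, so not sesame-free — reject
J: has honey, so not honey-free — out
K: has peanut, so not Whole30-style — no

B, F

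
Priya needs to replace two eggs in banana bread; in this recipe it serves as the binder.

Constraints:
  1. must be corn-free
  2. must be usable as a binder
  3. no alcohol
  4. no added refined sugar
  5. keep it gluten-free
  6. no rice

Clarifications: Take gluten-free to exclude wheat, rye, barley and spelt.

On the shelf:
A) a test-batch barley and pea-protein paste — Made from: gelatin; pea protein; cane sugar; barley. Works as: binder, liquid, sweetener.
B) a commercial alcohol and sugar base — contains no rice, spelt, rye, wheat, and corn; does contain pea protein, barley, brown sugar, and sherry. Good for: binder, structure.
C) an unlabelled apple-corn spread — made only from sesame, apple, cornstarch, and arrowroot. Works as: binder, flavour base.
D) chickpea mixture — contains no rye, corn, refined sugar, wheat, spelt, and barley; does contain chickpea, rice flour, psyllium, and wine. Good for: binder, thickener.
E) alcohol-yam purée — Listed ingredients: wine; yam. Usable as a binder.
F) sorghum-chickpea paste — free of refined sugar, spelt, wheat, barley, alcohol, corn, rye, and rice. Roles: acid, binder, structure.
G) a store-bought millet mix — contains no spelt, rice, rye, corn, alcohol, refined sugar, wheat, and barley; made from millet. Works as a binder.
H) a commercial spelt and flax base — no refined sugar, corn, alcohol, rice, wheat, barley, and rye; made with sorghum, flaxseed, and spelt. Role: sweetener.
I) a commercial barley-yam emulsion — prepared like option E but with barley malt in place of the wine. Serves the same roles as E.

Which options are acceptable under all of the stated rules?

A: has barley, so not gluten-free; has cane sugar, so not no-added-sugar — no
B: has barley, so not gluten-free; has brown sugar, so not no-added-sugar (and 1 more) — reject
C: has cornstarch, so not corn-free — no
D: has rice flour, so not rice-free; has wine, so not alcohol-free — out
E: has wine, so not alcohol-free — no
F: works as a binder, gluten-free, no refined sugar — OK
G: no corn, no alcohol — keep
H: not usable as a binder; has spelt, so not gluten-free — no
I: has barley malt, so not gluten-free — reject

F, G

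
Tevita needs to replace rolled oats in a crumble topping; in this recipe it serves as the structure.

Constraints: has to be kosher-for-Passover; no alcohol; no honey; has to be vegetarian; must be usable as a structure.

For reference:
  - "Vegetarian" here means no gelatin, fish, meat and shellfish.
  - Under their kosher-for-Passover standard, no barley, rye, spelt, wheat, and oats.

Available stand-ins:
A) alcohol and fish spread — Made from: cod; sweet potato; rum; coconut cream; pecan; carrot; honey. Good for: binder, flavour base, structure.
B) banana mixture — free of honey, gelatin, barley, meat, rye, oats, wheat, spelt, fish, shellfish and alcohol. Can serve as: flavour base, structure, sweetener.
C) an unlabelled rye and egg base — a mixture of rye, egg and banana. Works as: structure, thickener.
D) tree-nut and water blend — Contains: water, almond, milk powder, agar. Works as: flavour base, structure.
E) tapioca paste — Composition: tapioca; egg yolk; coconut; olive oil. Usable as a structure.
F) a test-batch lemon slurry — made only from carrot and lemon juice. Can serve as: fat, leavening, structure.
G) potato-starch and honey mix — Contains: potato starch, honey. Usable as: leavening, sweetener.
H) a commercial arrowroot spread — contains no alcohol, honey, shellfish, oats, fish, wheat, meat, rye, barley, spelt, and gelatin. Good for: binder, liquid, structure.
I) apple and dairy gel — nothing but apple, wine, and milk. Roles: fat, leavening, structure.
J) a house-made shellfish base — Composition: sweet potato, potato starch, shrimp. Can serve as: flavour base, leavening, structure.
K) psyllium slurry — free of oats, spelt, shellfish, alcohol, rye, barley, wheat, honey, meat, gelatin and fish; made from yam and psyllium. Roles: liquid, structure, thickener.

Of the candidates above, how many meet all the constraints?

A: has cod, so not vegetarian; has honey, so not honey-free (and 1 more) — out
B: no alcohol, no honey — keep
C: has rye, so not kosher-for-Passover — no
D: nothing on the exclusion list — OK
E: works as a structure, no honey, kosher-for-Passover — valid
F: only lemon juice and carrot; none excluded — keep
G: not usable as a structure; has honey, so not honey-free — no
H: no alcohol, vegetarian — valid
I: has wine, so not alcohol-free — reject
J: has shrimp, so not vegetarian — no
K: all constraints satisfied — valid

6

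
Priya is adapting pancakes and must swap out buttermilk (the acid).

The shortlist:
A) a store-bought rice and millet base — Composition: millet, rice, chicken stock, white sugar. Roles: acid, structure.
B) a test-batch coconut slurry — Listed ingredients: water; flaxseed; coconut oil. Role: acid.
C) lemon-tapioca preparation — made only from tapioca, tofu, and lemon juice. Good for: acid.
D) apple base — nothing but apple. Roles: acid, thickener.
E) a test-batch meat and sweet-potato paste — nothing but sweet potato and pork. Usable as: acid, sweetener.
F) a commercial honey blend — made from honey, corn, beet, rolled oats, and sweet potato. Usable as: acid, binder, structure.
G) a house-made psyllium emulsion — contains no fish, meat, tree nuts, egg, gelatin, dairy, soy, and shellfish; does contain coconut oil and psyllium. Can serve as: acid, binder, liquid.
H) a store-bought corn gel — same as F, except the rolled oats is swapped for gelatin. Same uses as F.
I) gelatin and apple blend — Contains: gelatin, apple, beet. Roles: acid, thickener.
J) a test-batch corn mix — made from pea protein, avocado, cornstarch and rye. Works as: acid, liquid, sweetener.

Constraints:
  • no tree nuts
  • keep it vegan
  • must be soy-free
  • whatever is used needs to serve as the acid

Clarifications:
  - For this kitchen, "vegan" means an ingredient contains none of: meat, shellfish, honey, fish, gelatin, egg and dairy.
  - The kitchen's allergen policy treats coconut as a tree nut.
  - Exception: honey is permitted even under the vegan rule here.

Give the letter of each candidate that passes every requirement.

A: has chicken stock, so not vegan — out
B: has coconut oil, so not tree-nut-free — no
C: has tofu, so not soy-free — reject
D: works as an acid, tree-nut-free, vegan — valid
E: has pork, so not vegan — out
F: honey is permitted under the vegan carve-out; nothing else excluded — valid
G: has coconut oil, so not tree-nut-free — out
H: has gelatin, so not vegan — reject
I: has gelatin, so not vegan — out
J: all constraints satisfied — keep

D, F, J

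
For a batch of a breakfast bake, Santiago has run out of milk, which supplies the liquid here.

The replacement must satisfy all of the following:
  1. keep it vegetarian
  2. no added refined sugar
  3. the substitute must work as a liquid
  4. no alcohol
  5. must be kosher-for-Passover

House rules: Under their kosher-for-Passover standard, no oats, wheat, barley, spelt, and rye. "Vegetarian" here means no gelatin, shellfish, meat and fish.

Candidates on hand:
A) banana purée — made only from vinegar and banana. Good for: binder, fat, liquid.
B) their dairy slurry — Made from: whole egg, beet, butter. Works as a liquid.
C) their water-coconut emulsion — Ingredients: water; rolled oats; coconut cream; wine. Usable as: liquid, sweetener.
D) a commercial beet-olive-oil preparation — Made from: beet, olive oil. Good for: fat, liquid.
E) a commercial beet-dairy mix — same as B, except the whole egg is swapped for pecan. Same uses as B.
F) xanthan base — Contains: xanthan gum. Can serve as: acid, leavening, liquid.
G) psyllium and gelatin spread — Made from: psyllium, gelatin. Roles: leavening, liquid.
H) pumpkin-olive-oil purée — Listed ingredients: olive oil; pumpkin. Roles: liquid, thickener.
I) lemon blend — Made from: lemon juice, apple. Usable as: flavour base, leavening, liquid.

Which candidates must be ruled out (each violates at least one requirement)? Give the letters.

A: only banana and vinegar; none excluded — OK
B: works as a liquid, no alcohol, vegetarian — OK
C: has rolled oats, so not kosher-for-Passover; has wine, so not alcohol-free — reject
D: only beet and olive oil; none excluded — OK
E: only butter, pecan and beet; none excluded — keep
F: nothing on the exclusion list — keep
G: has gelatin, so not vegetarian — no
H: only olive oil and pumpkin; none excluded — keep
I: only lemon juice and apple; none excluded — valid

C, G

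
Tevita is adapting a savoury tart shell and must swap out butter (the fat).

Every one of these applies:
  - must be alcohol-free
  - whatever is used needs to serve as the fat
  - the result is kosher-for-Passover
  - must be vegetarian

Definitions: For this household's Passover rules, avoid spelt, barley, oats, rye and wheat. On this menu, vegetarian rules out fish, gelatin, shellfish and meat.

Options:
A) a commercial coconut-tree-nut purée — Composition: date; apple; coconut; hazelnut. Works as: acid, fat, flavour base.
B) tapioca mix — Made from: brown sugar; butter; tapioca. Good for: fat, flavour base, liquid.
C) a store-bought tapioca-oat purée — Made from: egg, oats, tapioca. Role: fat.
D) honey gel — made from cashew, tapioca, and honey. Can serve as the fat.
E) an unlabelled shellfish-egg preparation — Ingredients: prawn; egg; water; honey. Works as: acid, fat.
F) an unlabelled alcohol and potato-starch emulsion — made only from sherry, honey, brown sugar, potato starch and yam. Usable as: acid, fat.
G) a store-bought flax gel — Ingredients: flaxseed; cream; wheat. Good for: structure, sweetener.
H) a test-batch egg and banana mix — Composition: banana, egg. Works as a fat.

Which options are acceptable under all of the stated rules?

A, B, D, H

A: coconut and hazelnut etc. — none of it excluded — valid
B: only butter, brown sugar, and tapioca; none excluded — valid
C: has oats, so not kosher-for-Passover — reject
D: works as a fat, no alcohol, kosher-for-Passover — valid
E: has prawn, so not vegetarian — no
F: has sherry, so not alcohol-free — reject
G: not usable as a fat; has wheat, so not kosher-for-Passover — reject
H: no alcohol, kosher-for-Passover — valid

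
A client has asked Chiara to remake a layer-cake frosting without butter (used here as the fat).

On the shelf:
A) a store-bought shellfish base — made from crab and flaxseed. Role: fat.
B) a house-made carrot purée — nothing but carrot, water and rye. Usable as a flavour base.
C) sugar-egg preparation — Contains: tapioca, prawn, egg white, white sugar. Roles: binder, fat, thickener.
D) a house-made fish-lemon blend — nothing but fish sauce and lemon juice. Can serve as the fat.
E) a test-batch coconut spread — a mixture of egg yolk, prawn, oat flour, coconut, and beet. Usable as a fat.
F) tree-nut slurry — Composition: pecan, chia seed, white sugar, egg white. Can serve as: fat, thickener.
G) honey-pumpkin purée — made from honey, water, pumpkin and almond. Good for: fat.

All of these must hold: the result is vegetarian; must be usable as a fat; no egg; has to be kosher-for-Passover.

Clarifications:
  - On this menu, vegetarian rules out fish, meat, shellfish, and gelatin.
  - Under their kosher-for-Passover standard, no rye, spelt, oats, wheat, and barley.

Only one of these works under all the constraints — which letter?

G

A: has crab, so not vegetarian — no
B: not usable as a fat; has rye, so not kosher-for-Passover — reject
C: has prawn, so not vegetarian; has egg white, so not egg-free — out
D: has fish sauce, so not vegetarian — no
E: has prawn, so not vegetarian; has oat flour, so not kosher-for-Passover (and 1 more) — no
F: has egg white, so not egg-free — no
G: honey and almond etc. — none of it excluded — OK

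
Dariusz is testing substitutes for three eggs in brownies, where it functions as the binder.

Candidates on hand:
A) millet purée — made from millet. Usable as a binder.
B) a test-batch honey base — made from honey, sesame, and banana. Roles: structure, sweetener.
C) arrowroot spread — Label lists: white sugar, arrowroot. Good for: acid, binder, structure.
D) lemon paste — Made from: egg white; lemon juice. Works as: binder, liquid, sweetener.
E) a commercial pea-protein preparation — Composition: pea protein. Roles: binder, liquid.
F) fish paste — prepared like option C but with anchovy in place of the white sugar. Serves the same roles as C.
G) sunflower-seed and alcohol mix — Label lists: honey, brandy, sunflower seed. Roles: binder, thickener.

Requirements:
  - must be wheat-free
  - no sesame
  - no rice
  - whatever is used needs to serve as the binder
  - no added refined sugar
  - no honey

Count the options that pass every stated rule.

4

A: works as a binder, no honey, no wheat — OK
B: not usable as a binder; has sesame, so not sesame-free (and 1 more) — reject
C: has white sugar, so not no-added-sugar — no
D: only egg white and lemon juice; none excluded — keep
E: every rule checks out — OK
F: only anchovy and arrowroot; none excluded — keep
G: has honey, so not honey-free — no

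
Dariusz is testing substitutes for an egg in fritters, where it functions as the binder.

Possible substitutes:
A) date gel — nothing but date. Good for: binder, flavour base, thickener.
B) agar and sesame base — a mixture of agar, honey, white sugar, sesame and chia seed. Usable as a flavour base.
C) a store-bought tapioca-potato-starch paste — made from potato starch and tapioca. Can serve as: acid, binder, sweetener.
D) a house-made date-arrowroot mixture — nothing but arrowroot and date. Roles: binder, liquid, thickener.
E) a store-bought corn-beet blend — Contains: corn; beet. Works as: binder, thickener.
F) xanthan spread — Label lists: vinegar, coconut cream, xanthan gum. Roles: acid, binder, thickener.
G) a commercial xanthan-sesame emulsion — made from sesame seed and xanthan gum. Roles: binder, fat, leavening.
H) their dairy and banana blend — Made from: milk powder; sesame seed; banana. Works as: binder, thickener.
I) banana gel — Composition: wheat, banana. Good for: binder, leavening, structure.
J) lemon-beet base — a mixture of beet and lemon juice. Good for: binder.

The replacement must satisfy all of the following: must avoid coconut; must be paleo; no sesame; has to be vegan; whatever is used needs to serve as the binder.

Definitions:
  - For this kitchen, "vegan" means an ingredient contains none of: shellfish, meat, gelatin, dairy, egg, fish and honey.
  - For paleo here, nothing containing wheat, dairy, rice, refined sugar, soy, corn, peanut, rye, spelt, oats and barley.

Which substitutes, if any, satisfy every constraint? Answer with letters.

A, C, D, J

A: only date; none excluded — valid
B: not usable as a binder; has honey, so not vegan (and 2 more) — out
C: only potato starch and tapioca; none excluded — keep
D: only date and arrowroot; none excluded — keep
E: has corn, so not paleo — reject
F: has coconut cream, so not coconut-free — reject
G: has sesame seed, so not sesame-free — no
H: has milk powder, so not vegan; has milk powder, so not paleo (and 1 more) — no
I: has wheat, so not paleo — out
J: only lemon juice and beet; none excluded — keep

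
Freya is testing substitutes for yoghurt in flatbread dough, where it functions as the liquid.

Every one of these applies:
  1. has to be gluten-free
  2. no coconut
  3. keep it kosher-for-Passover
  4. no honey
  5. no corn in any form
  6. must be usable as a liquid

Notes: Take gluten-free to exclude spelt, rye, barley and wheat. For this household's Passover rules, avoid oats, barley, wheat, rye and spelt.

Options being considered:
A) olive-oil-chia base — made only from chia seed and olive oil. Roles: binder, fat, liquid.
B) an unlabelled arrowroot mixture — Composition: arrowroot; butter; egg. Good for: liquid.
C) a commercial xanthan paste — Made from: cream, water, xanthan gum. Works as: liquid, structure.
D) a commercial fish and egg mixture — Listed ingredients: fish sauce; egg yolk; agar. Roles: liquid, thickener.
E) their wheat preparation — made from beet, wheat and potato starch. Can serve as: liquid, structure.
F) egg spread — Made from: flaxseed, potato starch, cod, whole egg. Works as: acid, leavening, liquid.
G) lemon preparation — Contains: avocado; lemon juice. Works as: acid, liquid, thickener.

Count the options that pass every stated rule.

A: every rule checks out — keep
B: no coconut, gluten-free — OK
C: works as a liquid, no honey, no coconut — keep
D: gluten-free, no honey — OK
E: has wheat, so not gluten-free; has wheat, so not kosher-for-Passover — out
F: nothing on the exclusion list — keep
G: no corn, no honey — OK

6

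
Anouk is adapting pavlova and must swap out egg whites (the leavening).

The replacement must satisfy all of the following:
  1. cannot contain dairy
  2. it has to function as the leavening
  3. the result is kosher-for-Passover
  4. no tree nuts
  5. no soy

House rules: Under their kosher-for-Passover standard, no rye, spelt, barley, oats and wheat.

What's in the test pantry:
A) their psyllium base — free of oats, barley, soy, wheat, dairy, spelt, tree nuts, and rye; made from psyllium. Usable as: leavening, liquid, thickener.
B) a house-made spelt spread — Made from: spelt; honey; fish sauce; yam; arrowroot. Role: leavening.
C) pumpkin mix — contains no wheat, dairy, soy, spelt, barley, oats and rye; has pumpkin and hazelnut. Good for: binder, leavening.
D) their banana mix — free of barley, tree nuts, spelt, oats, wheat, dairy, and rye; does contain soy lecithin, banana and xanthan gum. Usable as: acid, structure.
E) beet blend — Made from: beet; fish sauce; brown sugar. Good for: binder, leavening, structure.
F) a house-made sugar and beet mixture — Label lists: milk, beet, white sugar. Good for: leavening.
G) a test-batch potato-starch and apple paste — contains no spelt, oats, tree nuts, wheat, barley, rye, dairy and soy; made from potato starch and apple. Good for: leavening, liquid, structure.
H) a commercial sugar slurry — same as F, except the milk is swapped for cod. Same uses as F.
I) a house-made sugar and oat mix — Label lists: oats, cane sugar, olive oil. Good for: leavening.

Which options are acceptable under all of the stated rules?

A, E, G, H

A: no soy, no dairy — valid
B: has spelt, so not kosher-for-Passover — reject
C: has hazelnut, so not tree-nut-free — reject
D: not usable as a leavening; has soy lecithin, so not soy-free — out
E: only fish sauce, brown sugar, and beet; none excluded — keep
F: has milk, so not dairy-free — no
G: no soy, kosher-for-Passover — OK
H: only cod, white sugar, and beet; none excluded — keep
I: has oats, so not kosher-for-Passover — reject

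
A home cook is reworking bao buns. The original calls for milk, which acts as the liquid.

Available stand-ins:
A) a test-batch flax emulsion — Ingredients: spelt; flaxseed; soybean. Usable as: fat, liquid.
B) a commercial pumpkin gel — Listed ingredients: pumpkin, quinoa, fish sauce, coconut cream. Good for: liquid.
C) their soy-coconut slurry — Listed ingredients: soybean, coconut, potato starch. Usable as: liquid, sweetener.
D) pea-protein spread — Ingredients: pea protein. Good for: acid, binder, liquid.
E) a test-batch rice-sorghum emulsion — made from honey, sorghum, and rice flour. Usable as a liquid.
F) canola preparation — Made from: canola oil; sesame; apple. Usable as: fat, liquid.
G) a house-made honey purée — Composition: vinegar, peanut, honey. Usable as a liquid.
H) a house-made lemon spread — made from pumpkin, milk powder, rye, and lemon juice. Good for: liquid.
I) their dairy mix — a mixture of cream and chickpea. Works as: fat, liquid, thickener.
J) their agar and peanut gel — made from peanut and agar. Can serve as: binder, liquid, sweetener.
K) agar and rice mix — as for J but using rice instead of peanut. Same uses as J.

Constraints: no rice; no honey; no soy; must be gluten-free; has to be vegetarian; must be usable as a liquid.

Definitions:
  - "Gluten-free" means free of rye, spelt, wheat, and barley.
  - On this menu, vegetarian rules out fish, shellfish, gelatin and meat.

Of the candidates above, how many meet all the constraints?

A: has spelt, so not gluten-free; has soybean, so not soy-free — out
B: has fish sauce, so not vegetarian — no
C: has soybean, so not soy-free — reject
D: every rule checks out — OK
E: has rice flour, so not rice-free; has honey, so not honey-free — no
F: no rice, no honey — keep
G: has honey, so not honey-free — out
H: has rye, so not gluten-free — no
I: nothing on the exclusion list — keep
J: nothing on the exclusion list — valid
K: has rice, so not rice-free — out

4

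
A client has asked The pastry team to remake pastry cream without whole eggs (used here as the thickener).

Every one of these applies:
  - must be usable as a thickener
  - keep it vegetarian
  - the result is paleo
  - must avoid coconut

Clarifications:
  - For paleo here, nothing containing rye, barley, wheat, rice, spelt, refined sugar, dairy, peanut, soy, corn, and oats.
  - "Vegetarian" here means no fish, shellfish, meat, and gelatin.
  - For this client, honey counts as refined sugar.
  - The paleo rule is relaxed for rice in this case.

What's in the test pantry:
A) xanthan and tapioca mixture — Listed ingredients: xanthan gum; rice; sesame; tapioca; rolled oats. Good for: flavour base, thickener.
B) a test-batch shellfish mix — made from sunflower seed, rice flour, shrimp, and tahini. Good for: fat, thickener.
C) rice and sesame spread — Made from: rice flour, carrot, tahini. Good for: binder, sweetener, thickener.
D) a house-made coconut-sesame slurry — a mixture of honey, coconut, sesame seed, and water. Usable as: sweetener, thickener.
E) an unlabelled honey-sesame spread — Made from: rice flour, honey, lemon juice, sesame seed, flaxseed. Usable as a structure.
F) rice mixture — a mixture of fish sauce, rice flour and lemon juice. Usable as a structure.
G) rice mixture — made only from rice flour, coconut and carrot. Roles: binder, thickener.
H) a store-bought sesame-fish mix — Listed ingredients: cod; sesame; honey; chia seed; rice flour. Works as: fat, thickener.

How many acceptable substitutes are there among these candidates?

1

A: has rolled oats, so not paleo — no
B: has shrimp, so not vegetarian — no
C: rice is permitted under the paleo carve-out; nothing else excluded — OK
D: has honey, so not paleo; has coconut, so not coconut-free — out
E: not usable as a thickener; has honey, so not paleo — reject
F: not usable as a thickener; has fish sauce, so not vegetarian — out
G: has coconut, so not coconut-free — no
H: has honey, so not paleo; has cod, so not vegetarian — no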